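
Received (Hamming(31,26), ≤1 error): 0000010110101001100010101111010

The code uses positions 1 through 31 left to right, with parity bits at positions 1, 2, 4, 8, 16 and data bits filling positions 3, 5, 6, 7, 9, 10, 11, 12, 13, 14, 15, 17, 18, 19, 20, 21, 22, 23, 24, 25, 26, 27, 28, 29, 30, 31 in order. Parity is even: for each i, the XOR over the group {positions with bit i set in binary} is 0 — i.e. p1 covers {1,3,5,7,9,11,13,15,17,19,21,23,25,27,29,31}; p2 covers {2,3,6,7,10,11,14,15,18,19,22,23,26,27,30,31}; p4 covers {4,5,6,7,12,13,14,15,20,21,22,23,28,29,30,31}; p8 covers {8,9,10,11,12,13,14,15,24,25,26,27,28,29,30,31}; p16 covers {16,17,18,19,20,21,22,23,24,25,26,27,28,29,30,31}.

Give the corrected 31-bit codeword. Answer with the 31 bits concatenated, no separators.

s1 (pos 1,3,5,7,9,11,13,15,17,19,21,23,25,27,29,31): 0⊕0⊕0⊕0⊕1⊕1⊕1⊕0⊕1⊕0⊕1⊕1⊕1⊕1⊕0⊕0 = 0
s2 (pos 2,3,6,7,10,11,14,15,18,19,22,23,26,27,30,31): 0⊕0⊕1⊕0⊕0⊕1⊕0⊕0⊕0⊕0⊕0⊕1⊕1⊕1⊕1⊕0 = 0
s4 (pos 4,5,6,7,12,13,14,15,20,21,22,23,28,29,30,31): 0⊕0⊕1⊕0⊕0⊕1⊕0⊕0⊕0⊕1⊕0⊕1⊕1⊕0⊕1⊕0 = 0
s8 (pos 8,9,10,11,12,13,14,15,24,25,26,27,28,29,30,31): 1⊕1⊕0⊕1⊕0⊕1⊕0⊕0⊕0⊕1⊕1⊕1⊕1⊕0⊕1⊕0 = 1
s16 (pos 16,17,18,19,20,21,22,23,24,25,26,27,28,29,30,31): 1⊕1⊕0⊕0⊕0⊕1⊕0⊕1⊕0⊕1⊕1⊕1⊕1⊕0⊕1⊕0 = 1
Syndrome s16…s1 = 11000 → error at position 24.
Flip position 24: 0000010110101001100010101111010 → 0000010110101001100010111111010

0000010110101001100010111111010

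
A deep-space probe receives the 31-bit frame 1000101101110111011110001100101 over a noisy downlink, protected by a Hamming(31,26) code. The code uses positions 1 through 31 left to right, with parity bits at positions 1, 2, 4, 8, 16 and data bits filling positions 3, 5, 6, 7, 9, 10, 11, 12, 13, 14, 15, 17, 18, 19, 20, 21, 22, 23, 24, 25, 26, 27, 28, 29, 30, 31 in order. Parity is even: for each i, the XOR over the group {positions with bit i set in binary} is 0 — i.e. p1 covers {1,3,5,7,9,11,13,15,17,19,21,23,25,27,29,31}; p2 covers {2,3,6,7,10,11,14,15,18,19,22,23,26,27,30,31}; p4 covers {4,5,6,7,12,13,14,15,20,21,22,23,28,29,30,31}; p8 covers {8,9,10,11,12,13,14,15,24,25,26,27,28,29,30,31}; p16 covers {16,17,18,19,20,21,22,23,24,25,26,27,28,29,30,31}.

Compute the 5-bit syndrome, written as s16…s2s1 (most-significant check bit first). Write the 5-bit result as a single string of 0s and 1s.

10110

s1 (pos 1,3,5,7,9,11,13,15,17,19,21,23,25,27,29,31): 1⊕0⊕1⊕1⊕0⊕1⊕0⊕1⊕0⊕1⊕1⊕0⊕1⊕0⊕1⊕1 = 0
s2 (pos 2,3,6,7,10,11,14,15,18,19,22,23,26,27,30,31): 0⊕0⊕0⊕1⊕1⊕1⊕1⊕1⊕1⊕1⊕0⊕0⊕1⊕0⊕0⊕1 = 1
s4 (pos 4,5,6,7,12,13,14,15,20,21,22,23,28,29,30,31): 0⊕1⊕0⊕1⊕1⊕0⊕1⊕1⊕1⊕1⊕0⊕0⊕0⊕1⊕0⊕1 = 1
s8 (pos 8,9,10,11,12,13,14,15,24,25,26,27,28,29,30,31): 1⊕0⊕1⊕1⊕1⊕0⊕1⊕1⊕0⊕1⊕1⊕0⊕0⊕1⊕0⊕1 = 0
s16 (pos 16,17,18,19,20,21,22,23,24,25,26,27,28,29,30,31): 1⊕0⊕1⊕1⊕1⊕1⊕0⊕0⊕0⊕1⊕1⊕0⊕0⊕1⊕0⊕1 = 1
Syndrome s16…s1 = 10110 → error at position 22.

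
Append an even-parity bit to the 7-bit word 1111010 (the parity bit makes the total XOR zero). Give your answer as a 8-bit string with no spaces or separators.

11110101

XOR of the 7 data bits: 1⊕1⊕1⊕1⊕0⊕1⊕0 = 1
Parity bit = 1 (so all 8 bits XOR to 0).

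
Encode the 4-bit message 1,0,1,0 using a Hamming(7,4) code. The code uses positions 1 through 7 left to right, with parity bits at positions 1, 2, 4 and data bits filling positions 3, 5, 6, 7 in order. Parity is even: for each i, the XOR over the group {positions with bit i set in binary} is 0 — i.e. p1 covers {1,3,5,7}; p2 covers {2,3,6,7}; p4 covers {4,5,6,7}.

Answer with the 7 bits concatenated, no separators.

1011010

Place data at non-parity positions: p1 p2 1 p4 0 1 0
p1 (pos 1,3,5,7): XOR of data positions = 1⊕0⊕0 = 1
p2 (pos 2,3,6,7): XOR of data positions = 1⊕1⊕0 = 0
p4 (pos 4,5,6,7): XOR of data positions = 0⊕1⊕0 = 1
Codeword: 1011010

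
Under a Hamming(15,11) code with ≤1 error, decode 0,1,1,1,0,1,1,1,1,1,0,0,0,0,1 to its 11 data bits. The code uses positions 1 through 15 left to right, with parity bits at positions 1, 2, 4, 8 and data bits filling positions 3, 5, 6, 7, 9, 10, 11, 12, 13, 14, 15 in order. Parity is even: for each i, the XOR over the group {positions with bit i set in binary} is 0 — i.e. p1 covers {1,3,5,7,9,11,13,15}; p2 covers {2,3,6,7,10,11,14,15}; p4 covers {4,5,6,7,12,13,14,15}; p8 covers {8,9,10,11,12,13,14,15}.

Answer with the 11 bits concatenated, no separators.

10111100001

s1 (pos 1,3,5,7,9,11,13,15): 0⊕1⊕0⊕1⊕1⊕0⊕0⊕1 = 0
s2 (pos 2,3,6,7,10,11,14,15): 1⊕1⊕1⊕1⊕1⊕0⊕0⊕1 = 0
s4 (pos 4,5,6,7,12,13,14,15): 1⊕0⊕1⊕1⊕0⊕0⊕0⊕1 = 0
s8 (pos 8,9,10,11,12,13,14,15): 1⊕1⊕1⊕0⊕0⊕0⊕0⊕1 = 0
Syndrome s8…s1 = 0000 → no error.
Read data bits from positions 3,5,6,7,9,10,11,12,13,14,15: 10111100001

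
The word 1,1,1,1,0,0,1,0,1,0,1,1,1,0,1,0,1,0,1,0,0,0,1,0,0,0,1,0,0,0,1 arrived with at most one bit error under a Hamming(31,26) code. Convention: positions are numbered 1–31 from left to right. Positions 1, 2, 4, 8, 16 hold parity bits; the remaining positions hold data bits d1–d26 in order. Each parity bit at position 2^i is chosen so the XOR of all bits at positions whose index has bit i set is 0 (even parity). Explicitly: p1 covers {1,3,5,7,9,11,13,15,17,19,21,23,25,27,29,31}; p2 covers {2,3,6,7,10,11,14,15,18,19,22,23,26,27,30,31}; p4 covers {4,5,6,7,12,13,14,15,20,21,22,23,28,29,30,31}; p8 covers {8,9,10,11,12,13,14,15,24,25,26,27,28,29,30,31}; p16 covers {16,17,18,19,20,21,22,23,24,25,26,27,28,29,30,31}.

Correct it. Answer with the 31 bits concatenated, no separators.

s1 (pos 1,3,5,7,9,11,13,15,17,19,21,23,25,27,29,31): 1⊕1⊕0⊕1⊕1⊕1⊕1⊕1⊕1⊕1⊕0⊕1⊕0⊕1⊕0⊕1 = 0
s2 (pos 2,3,6,7,10,11,14,15,18,19,22,23,26,27,30,31): 1⊕1⊕0⊕1⊕0⊕1⊕0⊕1⊕0⊕1⊕0⊕1⊕0⊕1⊕0⊕1 = 1
s4 (pos 4,5,6,7,12,13,14,15,20,21,22,23,28,29,30,31): 1⊕0⊕0⊕1⊕1⊕1⊕0⊕1⊕0⊕0⊕0⊕1⊕0⊕0⊕0⊕1 = 1
s8 (pos 8,9,10,11,12,13,14,15,24,25,26,27,28,29,30,31): 0⊕1⊕0⊕1⊕1⊕1⊕0⊕1⊕0⊕0⊕0⊕1⊕0⊕0⊕0⊕1 = 1
s16 (pos 16,17,18,19,20,21,22,23,24,25,26,27,28,29,30,31): 0⊕1⊕0⊕1⊕0⊕0⊕0⊕1⊕0⊕0⊕0⊕1⊕0⊕0⊕0⊕1 = 1
Syndrome s16…s1 = 11110 → error at position 30.
Flip position 30: 1111001010111010101000100010001 → 1111001010111010101000100010011

1111001010111010101000100010011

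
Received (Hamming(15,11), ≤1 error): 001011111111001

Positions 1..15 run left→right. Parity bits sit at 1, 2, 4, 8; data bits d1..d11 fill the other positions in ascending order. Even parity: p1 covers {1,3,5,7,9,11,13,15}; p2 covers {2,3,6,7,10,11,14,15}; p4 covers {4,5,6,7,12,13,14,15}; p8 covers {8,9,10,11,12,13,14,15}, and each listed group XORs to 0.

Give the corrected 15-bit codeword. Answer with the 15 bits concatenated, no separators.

s1 (pos 1,3,5,7,9,11,13,15): 0⊕1⊕1⊕1⊕1⊕1⊕0⊕1 = 0
s2 (pos 2,3,6,7,10,11,14,15): 0⊕1⊕1⊕1⊕1⊕1⊕0⊕1 = 0
s4 (pos 4,5,6,7,12,13,14,15): 0⊕1⊕1⊕1⊕1⊕0⊕0⊕1 = 1
s8 (pos 8,9,10,11,12,13,14,15): 1⊕1⊕1⊕1⊕1⊕0⊕0⊕1 = 0
Syndrome s8…s1 = 0100 → error at position 4.
Flip position 4: 001011111111001 → 001111111111001

001111111111001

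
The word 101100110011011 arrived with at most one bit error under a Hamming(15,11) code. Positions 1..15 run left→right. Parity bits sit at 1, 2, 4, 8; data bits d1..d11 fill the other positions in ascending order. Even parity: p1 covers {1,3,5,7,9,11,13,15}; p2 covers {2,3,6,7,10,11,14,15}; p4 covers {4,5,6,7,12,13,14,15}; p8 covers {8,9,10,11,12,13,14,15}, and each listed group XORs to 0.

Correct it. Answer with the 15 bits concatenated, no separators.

s1 (pos 1,3,5,7,9,11,13,15): 1⊕1⊕0⊕1⊕0⊕1⊕0⊕1 = 1
s2 (pos 2,3,6,7,10,11,14,15): 0⊕1⊕0⊕1⊕0⊕1⊕1⊕1 = 1
s4 (pos 4,5,6,7,12,13,14,15): 1⊕0⊕0⊕1⊕1⊕0⊕1⊕1 = 1
s8 (pos 8,9,10,11,12,13,14,15): 1⊕0⊕0⊕1⊕1⊕0⊕1⊕1 = 1
Syndrome s8…s1 = 1111 → error at position 15.
Flip position 15: 101100110011011 → 101100110011010

101100110011010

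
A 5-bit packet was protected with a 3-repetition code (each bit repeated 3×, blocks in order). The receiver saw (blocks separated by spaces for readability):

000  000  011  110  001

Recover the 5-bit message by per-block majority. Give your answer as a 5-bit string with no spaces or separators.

Block 1 (000): 0 ones → 0
Block 2 (000): 0 ones → 0
Block 3 (011): 2 ones → 1
Block 4 (110): 2 ones → 1
Block 5 (001): 1 one → 0

00110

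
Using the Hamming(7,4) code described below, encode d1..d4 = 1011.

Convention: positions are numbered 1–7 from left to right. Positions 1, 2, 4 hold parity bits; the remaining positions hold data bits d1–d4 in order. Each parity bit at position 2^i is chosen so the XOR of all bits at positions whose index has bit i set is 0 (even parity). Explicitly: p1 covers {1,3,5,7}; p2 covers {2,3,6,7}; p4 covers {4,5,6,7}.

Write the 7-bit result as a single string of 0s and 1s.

0110011

Place data at non-parity positions: p1 p2 1 p4 0 1 1
p1 (pos 1,3,5,7): XOR of data positions = 1⊕0⊕1 = 0
p2 (pos 2,3,6,7): XOR of data positions = 1⊕1⊕1 = 1
p4 (pos 4,5,6,7): XOR of data positions = 0⊕1⊕1 = 0
Codeword: 0110011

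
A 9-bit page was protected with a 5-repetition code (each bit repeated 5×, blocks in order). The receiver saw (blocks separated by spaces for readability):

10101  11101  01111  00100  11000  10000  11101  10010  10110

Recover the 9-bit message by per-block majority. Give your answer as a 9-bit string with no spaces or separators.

Block 1 (10101): 3 ones → 1
Block 2 (11101): 4 ones → 1
Block 3 (01111): 4 ones → 1
Block 4 (00100): 1 one → 0
Block 5 (11000): 2 ones → 0
Block 6 (10000): 1 one → 0
Block 7 (11101): 4 ones → 1
Block 8 (10010): 2 ones → 0
Block 9 (10110): 3 ones → 1

111000101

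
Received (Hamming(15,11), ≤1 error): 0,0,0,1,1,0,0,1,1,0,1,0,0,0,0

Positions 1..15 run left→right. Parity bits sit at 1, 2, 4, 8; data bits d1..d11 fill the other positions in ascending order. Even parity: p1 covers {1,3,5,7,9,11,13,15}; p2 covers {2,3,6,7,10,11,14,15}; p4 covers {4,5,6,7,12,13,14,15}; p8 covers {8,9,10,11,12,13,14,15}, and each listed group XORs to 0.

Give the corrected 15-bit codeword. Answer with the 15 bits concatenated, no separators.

s1 (pos 1,3,5,7,9,11,13,15): 0⊕0⊕1⊕0⊕1⊕1⊕0⊕0 = 1
s2 (pos 2,3,6,7,10,11,14,15): 0⊕0⊕0⊕0⊕0⊕1⊕0⊕0 = 1
s4 (pos 4,5,6,7,12,13,14,15): 1⊕1⊕0⊕0⊕0⊕0⊕0⊕0 = 0
s8 (pos 8,9,10,11,12,13,14,15): 1⊕1⊕0⊕1⊕0⊕0⊕0⊕0 = 1
Syndrome s8…s1 = 1011 → error at position 11.
Flip position 11: 000110011010000 → 000110011000000

000110011000000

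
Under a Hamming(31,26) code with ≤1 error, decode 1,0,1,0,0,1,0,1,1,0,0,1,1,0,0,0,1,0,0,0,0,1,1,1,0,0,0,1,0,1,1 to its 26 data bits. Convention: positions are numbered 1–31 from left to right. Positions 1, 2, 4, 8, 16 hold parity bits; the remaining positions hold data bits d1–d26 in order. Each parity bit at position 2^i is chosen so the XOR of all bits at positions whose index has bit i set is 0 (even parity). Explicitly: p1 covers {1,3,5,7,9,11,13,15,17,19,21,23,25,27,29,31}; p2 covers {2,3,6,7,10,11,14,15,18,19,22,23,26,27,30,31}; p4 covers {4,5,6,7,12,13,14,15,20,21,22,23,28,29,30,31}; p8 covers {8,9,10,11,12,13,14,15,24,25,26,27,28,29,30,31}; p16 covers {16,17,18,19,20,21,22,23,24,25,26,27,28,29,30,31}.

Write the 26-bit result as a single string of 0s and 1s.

s1 (pos 1,3,5,7,9,11,13,15,17,19,21,23,25,27,29,31): 1⊕1⊕0⊕0⊕1⊕0⊕1⊕0⊕1⊕0⊕0⊕1⊕0⊕0⊕0⊕1 = 1
s2 (pos 2,3,6,7,10,11,14,15,18,19,22,23,26,27,30,31): 0⊕1⊕1⊕0⊕0⊕0⊕0⊕0⊕0⊕0⊕1⊕1⊕0⊕0⊕1⊕1 = 0
s4 (pos 4,5,6,7,12,13,14,15,20,21,22,23,28,29,30,31): 0⊕0⊕1⊕0⊕1⊕1⊕0⊕0⊕0⊕0⊕1⊕1⊕1⊕0⊕1⊕1 = 0
s8 (pos 8,9,10,11,12,13,14,15,24,25,26,27,28,29,30,31): 1⊕1⊕0⊕0⊕1⊕1⊕0⊕0⊕1⊕0⊕0⊕0⊕1⊕0⊕1⊕1 = 0
s16 (pos 16,17,18,19,20,21,22,23,24,25,26,27,28,29,30,31): 0⊕1⊕0⊕0⊕0⊕0⊕1⊕1⊕1⊕0⊕0⊕0⊕1⊕0⊕1⊕1 = 1
Syndrome s16…s1 = 10001 → error at position 17.
Flip position 17: 1010010110011000100001110001011 → 1010010110011000000001110001011
Read data bits from positions 3,5,6,7,9,10,11,12,13,14,15,17,18,19,20,21,22,23,24,25,26,27,28,29,30,31: 10101001100000001110001011

10101001100000001110001011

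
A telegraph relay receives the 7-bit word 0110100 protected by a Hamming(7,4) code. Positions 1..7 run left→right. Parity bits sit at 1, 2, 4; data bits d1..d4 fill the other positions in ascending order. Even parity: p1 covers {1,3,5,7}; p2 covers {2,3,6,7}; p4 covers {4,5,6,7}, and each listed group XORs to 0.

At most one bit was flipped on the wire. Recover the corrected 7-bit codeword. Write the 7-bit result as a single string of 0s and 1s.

0111100

s1 (pos 1,3,5,7): 0⊕1⊕1⊕0 = 0
s2 (pos 2,3,6,7): 1⊕1⊕0⊕0 = 0
s4 (pos 4,5,6,7): 0⊕1⊕0⊕0 = 1
Syndrome s4…s1 = 100 → error at position 4.
Flip position 4: 0110100 → 0111100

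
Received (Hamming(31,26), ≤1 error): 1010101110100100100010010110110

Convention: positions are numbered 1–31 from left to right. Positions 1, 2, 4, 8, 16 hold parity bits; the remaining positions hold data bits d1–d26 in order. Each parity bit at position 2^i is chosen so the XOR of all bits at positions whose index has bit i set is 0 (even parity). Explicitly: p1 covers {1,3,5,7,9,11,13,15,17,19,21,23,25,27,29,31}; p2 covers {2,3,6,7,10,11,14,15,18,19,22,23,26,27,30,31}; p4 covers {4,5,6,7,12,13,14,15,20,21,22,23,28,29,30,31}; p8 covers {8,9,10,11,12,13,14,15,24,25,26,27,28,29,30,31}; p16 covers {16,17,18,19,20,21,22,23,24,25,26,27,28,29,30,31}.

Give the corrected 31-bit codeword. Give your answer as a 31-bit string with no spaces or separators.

1010101110100100100010010010110

s1 (pos 1,3,5,7,9,11,13,15,17,19,21,23,25,27,29,31): 1⊕1⊕1⊕1⊕1⊕1⊕0⊕0⊕1⊕0⊕1⊕0⊕0⊕1⊕1⊕0 = 0
s2 (pos 2,3,6,7,10,11,14,15,18,19,22,23,26,27,30,31): 0⊕1⊕0⊕1⊕0⊕1⊕1⊕0⊕0⊕0⊕0⊕0⊕1⊕1⊕1⊕0 = 1
s4 (pos 4,5,6,7,12,13,14,15,20,21,22,23,28,29,30,31): 0⊕1⊕0⊕1⊕0⊕0⊕1⊕0⊕0⊕1⊕0⊕0⊕0⊕1⊕1⊕0 = 0
s8 (pos 8,9,10,11,12,13,14,15,24,25,26,27,28,29,30,31): 1⊕1⊕0⊕1⊕0⊕0⊕1⊕0⊕1⊕0⊕1⊕1⊕0⊕1⊕1⊕0 = 1
s16 (pos 16,17,18,19,20,21,22,23,24,25,26,27,28,29,30,31): 0⊕1⊕0⊕0⊕0⊕1⊕0⊕0⊕1⊕0⊕1⊕1⊕0⊕1⊕1⊕0 = 1
Syndrome s16…s1 = 11010 → error at position 26.
Flip position 26: 1010101110100100100010010110110 → 1010101110100100100010010010110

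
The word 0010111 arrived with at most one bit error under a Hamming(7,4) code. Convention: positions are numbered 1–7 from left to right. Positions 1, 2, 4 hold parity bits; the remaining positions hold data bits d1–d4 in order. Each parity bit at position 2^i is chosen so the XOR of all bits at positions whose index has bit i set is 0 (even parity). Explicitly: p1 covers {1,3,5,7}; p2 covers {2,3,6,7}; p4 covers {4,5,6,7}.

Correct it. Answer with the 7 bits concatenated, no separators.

0010110

s1 (pos 1,3,5,7): 0⊕1⊕1⊕1 = 1
s2 (pos 2,3,6,7): 0⊕1⊕1⊕1 = 1
s4 (pos 4,5,6,7): 0⊕1⊕1⊕1 = 1
Syndrome s4…s1 = 111 → error at position 7.
Flip position 7: 0010111 → 0010110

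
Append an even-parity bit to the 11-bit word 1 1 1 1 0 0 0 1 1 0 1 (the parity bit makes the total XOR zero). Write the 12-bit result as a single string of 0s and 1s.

XOR of the 11 data bits: 1⊕1⊕1⊕1⊕0⊕0⊕0⊕1⊕1⊕0⊕1 = 1
Parity bit = 1 (so all 12 bits XOR to 0).

111100011011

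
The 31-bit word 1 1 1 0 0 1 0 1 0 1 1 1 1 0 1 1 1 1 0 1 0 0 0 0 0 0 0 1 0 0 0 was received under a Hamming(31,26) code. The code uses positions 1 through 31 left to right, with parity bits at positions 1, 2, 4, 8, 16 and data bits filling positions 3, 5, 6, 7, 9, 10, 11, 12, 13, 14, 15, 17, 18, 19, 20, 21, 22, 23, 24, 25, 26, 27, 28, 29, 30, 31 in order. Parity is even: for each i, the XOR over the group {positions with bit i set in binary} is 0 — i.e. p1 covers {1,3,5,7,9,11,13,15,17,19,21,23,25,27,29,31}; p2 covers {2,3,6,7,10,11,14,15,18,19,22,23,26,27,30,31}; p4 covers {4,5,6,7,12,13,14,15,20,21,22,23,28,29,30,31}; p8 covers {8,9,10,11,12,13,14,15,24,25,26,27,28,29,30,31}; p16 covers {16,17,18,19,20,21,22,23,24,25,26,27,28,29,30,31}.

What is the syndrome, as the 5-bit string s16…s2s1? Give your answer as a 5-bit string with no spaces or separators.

s1 (pos 1,3,5,7,9,11,13,15,17,19,21,23,25,27,29,31): 1⊕1⊕0⊕0⊕0⊕1⊕1⊕1⊕1⊕0⊕0⊕0⊕0⊕0⊕0⊕0 = 0
s2 (pos 2,3,6,7,10,11,14,15,18,19,22,23,26,27,30,31): 1⊕1⊕1⊕0⊕1⊕1⊕0⊕1⊕1⊕0⊕0⊕0⊕0⊕0⊕0⊕0 = 1
s4 (pos 4,5,6,7,12,13,14,15,20,21,22,23,28,29,30,31): 0⊕0⊕1⊕0⊕1⊕1⊕0⊕1⊕1⊕0⊕0⊕0⊕1⊕0⊕0⊕0 = 0
s8 (pos 8,9,10,11,12,13,14,15,24,25,26,27,28,29,30,31): 1⊕0⊕1⊕1⊕1⊕1⊕0⊕1⊕0⊕0⊕0⊕0⊕1⊕0⊕0⊕0 = 1
s16 (pos 16,17,18,19,20,21,22,23,24,25,26,27,28,29,30,31): 1⊕1⊕1⊕0⊕1⊕0⊕0⊕0⊕0⊕0⊕0⊕0⊕1⊕0⊕0⊕0 = 1
Syndrome s16…s1 = 11010 → error at position 26.

11010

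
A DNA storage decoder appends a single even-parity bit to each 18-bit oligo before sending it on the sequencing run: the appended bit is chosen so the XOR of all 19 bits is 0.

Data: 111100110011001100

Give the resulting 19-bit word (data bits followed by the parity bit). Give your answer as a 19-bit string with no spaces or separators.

1111001100110011000

XOR of the 18 data bits: 1⊕1⊕1⊕1⊕0⊕0⊕1⊕1⊕0⊕0⊕1⊕1⊕0⊕0⊕1⊕1⊕0⊕0 = 0
Parity bit = 0 (so all 19 bits XOR to 0).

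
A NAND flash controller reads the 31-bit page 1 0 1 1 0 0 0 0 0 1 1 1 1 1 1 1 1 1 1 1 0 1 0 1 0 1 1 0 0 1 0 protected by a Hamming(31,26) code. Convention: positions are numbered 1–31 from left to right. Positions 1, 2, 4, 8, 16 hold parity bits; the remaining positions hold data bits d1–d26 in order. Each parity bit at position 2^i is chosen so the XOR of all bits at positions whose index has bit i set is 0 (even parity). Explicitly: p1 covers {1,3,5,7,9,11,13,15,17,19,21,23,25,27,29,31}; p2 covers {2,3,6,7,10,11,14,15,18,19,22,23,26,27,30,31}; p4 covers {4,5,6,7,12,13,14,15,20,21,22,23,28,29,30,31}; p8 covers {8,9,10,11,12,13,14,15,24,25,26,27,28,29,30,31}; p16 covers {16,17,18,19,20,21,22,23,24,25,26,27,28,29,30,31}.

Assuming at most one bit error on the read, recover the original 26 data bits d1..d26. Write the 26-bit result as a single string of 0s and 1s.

10000111111111101010110010

s1 (pos 1,3,5,7,9,11,13,15,17,19,21,23,25,27,29,31): 1⊕1⊕0⊕0⊕0⊕1⊕1⊕1⊕1⊕1⊕0⊕0⊕0⊕1⊕0⊕0 = 0
s2 (pos 2,3,6,7,10,11,14,15,18,19,22,23,26,27,30,31): 0⊕1⊕0⊕0⊕1⊕1⊕1⊕1⊕1⊕1⊕1⊕0⊕1⊕1⊕1⊕0 = 1
s4 (pos 4,5,6,7,12,13,14,15,20,21,22,23,28,29,30,31): 1⊕0⊕0⊕0⊕1⊕1⊕1⊕1⊕1⊕0⊕1⊕0⊕0⊕0⊕1⊕0 = 0
s8 (pos 8,9,10,11,12,13,14,15,24,25,26,27,28,29,30,31): 0⊕0⊕1⊕1⊕1⊕1⊕1⊕1⊕1⊕0⊕1⊕1⊕0⊕0⊕1⊕0 = 0
s16 (pos 16,17,18,19,20,21,22,23,24,25,26,27,28,29,30,31): 1⊕1⊕1⊕1⊕1⊕0⊕1⊕0⊕1⊕0⊕1⊕1⊕0⊕0⊕1⊕0 = 0
Syndrome s16…s1 = 00010 → error at position 2.
Flip position 2: 1011000001111111111101010110010 → 1111000001111111111101010110010
Read data bits from positions 3,5,6,7,9,10,11,12,13,14,15,17,18,19,20,21,22,23,24,25,26,27,28,29,30,31: 10000111111111101010110010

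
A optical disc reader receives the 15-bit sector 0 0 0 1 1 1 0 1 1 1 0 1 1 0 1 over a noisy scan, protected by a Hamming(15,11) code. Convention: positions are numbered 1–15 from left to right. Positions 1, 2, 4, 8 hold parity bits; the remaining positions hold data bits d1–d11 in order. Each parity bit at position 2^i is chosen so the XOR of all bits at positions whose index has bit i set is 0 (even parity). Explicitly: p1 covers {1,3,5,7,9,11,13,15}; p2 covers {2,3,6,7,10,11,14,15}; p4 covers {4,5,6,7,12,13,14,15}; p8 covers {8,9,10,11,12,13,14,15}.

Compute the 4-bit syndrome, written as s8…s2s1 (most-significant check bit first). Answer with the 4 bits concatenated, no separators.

s1 (pos 1,3,5,7,9,11,13,15): 0⊕0⊕1⊕0⊕1⊕0⊕1⊕1 = 0
s2 (pos 2,3,6,7,10,11,14,15): 0⊕0⊕1⊕0⊕1⊕0⊕0⊕1 = 1
s4 (pos 4,5,6,7,12,13,14,15): 1⊕1⊕1⊕0⊕1⊕1⊕0⊕1 = 0
s8 (pos 8,9,10,11,12,13,14,15): 1⊕1⊕1⊕0⊕1⊕1⊕0⊕1 = 0
Syndrome s8…s1 = 0010 → error at position 2.

0010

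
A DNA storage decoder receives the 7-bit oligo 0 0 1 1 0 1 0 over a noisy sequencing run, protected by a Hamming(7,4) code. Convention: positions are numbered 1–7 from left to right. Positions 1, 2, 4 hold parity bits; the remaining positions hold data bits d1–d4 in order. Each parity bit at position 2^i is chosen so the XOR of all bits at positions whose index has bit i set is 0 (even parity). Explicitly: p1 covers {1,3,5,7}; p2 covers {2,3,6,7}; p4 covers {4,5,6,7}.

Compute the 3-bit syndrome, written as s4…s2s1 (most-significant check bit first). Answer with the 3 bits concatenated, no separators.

s1 (pos 1,3,5,7): 0⊕1⊕0⊕0 = 1
s2 (pos 2,3,6,7): 0⊕1⊕1⊕0 = 0
s4 (pos 4,5,6,7): 1⊕0⊕1⊕0 = 0
Syndrome s4…s1 = 001 → error at position 1.

001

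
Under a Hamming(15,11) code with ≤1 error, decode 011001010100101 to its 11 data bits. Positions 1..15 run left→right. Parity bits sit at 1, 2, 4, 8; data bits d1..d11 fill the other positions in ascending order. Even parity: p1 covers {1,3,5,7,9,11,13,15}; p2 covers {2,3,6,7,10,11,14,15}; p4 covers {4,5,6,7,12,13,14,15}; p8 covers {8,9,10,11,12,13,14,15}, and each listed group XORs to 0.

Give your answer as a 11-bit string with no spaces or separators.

10110100101

s1 (pos 1,3,5,7,9,11,13,15): 0⊕1⊕0⊕0⊕0⊕0⊕1⊕1 = 1
s2 (pos 2,3,6,7,10,11,14,15): 1⊕1⊕1⊕0⊕1⊕0⊕0⊕1 = 1
s4 (pos 4,5,6,7,12,13,14,15): 0⊕0⊕1⊕0⊕0⊕1⊕0⊕1 = 1
s8 (pos 8,9,10,11,12,13,14,15): 1⊕0⊕1⊕0⊕0⊕1⊕0⊕1 = 0
Syndrome s8…s1 = 0111 → error at position 7.
Flip position 7: 011001010100101 → 011001110100101
Read data bits from positions 3,5,6,7,9,10,11,12,13,14,15: 10110100101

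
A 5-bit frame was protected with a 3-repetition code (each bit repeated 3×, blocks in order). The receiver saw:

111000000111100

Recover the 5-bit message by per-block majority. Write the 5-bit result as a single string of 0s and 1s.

Block 1 (111): 3 ones → 1
Block 2 (000): 0 ones → 0
Block 3 (000): 0 ones → 0
Block 4 (111): 3 ones → 1
Block 5 (100): 1 one → 0

10010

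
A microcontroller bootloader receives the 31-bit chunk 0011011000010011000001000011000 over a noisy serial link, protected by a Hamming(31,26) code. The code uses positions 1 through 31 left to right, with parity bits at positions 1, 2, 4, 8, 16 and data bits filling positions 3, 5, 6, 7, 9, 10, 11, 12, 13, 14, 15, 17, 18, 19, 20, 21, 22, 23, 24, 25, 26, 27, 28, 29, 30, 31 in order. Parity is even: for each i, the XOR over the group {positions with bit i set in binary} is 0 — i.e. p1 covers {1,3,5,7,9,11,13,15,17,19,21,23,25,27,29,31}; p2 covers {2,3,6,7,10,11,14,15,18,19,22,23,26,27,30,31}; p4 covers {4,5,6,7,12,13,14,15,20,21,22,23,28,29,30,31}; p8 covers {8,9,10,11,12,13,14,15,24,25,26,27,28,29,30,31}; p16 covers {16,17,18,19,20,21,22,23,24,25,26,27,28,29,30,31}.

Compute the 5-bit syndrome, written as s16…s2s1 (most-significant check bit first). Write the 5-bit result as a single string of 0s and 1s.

s1 (pos 1,3,5,7,9,11,13,15,17,19,21,23,25,27,29,31): 0⊕1⊕0⊕1⊕0⊕0⊕0⊕1⊕0⊕0⊕0⊕0⊕0⊕1⊕0⊕0 = 0
s2 (pos 2,3,6,7,10,11,14,15,18,19,22,23,26,27,30,31): 0⊕1⊕1⊕1⊕0⊕0⊕0⊕1⊕0⊕0⊕1⊕0⊕0⊕1⊕0⊕0 = 0
s4 (pos 4,5,6,7,12,13,14,15,20,21,22,23,28,29,30,31): 1⊕0⊕1⊕1⊕1⊕0⊕0⊕1⊕0⊕0⊕1⊕0⊕1⊕0⊕0⊕0 = 1
s8 (pos 8,9,10,11,12,13,14,15,24,25,26,27,28,29,30,31): 0⊕0⊕0⊕0⊕1⊕0⊕0⊕1⊕0⊕0⊕0⊕1⊕1⊕0⊕0⊕0 = 0
s16 (pos 16,17,18,19,20,21,22,23,24,25,26,27,28,29,30,31): 1⊕0⊕0⊕0⊕0⊕0⊕1⊕0⊕0⊕0⊕0⊕1⊕1⊕0⊕0⊕0 = 0
Syndrome s16…s1 = 00100 → error at position 4.

00100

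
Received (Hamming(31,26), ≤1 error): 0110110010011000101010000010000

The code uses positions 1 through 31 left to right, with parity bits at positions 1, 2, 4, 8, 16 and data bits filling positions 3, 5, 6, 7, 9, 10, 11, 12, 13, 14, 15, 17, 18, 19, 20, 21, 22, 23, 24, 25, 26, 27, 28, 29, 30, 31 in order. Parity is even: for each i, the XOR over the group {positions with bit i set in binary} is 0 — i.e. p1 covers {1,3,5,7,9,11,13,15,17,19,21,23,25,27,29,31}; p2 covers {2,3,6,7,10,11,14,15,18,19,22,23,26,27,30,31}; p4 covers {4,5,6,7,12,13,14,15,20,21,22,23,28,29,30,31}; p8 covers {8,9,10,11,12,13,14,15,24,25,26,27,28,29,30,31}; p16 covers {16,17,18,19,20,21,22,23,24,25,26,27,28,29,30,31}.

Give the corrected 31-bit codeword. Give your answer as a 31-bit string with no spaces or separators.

s1 (pos 1,3,5,7,9,11,13,15,17,19,21,23,25,27,29,31): 0⊕1⊕1⊕0⊕1⊕0⊕1⊕0⊕1⊕1⊕1⊕0⊕0⊕1⊕0⊕0 = 0
s2 (pos 2,3,6,7,10,11,14,15,18,19,22,23,26,27,30,31): 1⊕1⊕1⊕0⊕0⊕0⊕0⊕0⊕0⊕1⊕0⊕0⊕0⊕1⊕0⊕0 = 1
s4 (pos 4,5,6,7,12,13,14,15,20,21,22,23,28,29,30,31): 0⊕1⊕1⊕0⊕1⊕1⊕0⊕0⊕0⊕1⊕0⊕0⊕0⊕0⊕0⊕0 = 1
s8 (pos 8,9,10,11,12,13,14,15,24,25,26,27,28,29,30,31): 0⊕1⊕0⊕0⊕1⊕1⊕0⊕0⊕0⊕0⊕0⊕1⊕0⊕0⊕0⊕0 = 0
s16 (pos 16,17,18,19,20,21,22,23,24,25,26,27,28,29,30,31): 0⊕1⊕0⊕1⊕0⊕1⊕0⊕0⊕0⊕0⊕0⊕1⊕0⊕0⊕0⊕0 = 0
Syndrome s16…s1 = 00110 → error at position 6.
Flip position 6: 0110110010011000101010000010000 → 0110100010011000101010000010000

0110100010011000101010000010000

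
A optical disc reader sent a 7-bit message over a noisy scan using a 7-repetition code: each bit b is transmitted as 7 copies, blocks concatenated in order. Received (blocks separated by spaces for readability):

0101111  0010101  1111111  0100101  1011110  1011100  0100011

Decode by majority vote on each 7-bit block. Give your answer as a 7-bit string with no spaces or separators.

1010110

Block 1 (0101111): 5 ones → 1
Block 2 (0010101): 3 ones → 0
Block 3 (1111111): 7 ones → 1
Block 4 (0100101): 3 ones → 0
Block 5 (1011110): 5 ones → 1
Block 6 (1011100): 4 ones → 1
Block 7 (0100011): 3 ones → 0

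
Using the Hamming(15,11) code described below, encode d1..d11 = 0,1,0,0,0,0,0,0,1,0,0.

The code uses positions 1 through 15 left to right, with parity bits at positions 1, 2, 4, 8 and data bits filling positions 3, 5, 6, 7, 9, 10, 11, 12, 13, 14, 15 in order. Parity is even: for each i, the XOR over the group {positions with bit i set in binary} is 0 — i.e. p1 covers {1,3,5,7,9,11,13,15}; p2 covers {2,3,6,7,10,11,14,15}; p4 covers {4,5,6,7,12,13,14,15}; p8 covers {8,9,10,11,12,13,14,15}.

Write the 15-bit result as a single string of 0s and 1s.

Place data at non-parity positions: p1 p2 0 p4 1 0 0 p8 0 0 0 0 1 0 0
p1 (pos 1,3,5,7,9,11,13,15): XOR of data positions = 0⊕1⊕0⊕0⊕0⊕1⊕0 = 0
p2 (pos 2,3,6,7,10,11,14,15): XOR of data positions = 0⊕0⊕0⊕0⊕0⊕0⊕0 = 0
p4 (pos 4,5,6,7,12,13,14,15): XOR of data positions = 1⊕0⊕0⊕0⊕1⊕0⊕0 = 0
p8 (pos 8,9,10,11,12,13,14,15): XOR of data positions = 0⊕0⊕0⊕0⊕1⊕0⊕0 = 1
Codeword: 000010010000100

000010010000100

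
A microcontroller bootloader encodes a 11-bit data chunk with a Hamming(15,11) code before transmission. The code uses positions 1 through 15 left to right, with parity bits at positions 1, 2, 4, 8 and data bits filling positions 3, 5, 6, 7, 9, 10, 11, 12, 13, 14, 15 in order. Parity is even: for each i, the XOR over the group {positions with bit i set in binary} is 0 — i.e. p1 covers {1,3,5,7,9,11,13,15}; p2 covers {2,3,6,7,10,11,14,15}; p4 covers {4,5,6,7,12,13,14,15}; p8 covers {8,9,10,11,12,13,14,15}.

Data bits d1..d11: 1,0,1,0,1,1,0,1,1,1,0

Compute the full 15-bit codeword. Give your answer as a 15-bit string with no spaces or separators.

101001011101110

Place data at non-parity positions: p1 p2 1 p4 0 1 0 p8 1 1 0 1 1 1 0
p1 (pos 1,3,5,7,9,11,13,15): XOR of data positions = 1⊕0⊕0⊕1⊕0⊕1⊕0 = 1
p2 (pos 2,3,6,7,10,11,14,15): XOR of data positions = 1⊕1⊕0⊕1⊕0⊕1⊕0 = 0
p4 (pos 4,5,6,7,12,13,14,15): XOR of data positions = 0⊕1⊕0⊕1⊕1⊕1⊕0 = 0
p8 (pos 8,9,10,11,12,13,14,15): XOR of data positions = 1⊕1⊕0⊕1⊕1⊕1⊕0 = 1
Codeword: 101001011101110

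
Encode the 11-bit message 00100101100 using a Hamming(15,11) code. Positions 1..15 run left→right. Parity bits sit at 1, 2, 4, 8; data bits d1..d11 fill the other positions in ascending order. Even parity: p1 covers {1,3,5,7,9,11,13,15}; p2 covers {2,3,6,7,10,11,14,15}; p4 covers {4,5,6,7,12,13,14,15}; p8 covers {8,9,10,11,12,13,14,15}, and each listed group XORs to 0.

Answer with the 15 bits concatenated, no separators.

100101010101100

Place data at non-parity positions: p1 p2 0 p4 0 1 0 p8 0 1 0 1 1 0 0
p1 (pos 1,3,5,7,9,11,13,15): XOR of data positions = 0⊕0⊕0⊕0⊕0⊕1⊕0 = 1
p2 (pos 2,3,6,7,10,11,14,15): XOR of data positions = 0⊕1⊕0⊕1⊕0⊕0⊕0 = 0
p4 (pos 4,5,6,7,12,13,14,15): XOR of data positions = 0⊕1⊕0⊕1⊕1⊕0⊕0 = 1
p8 (pos 8,9,10,11,12,13,14,15): XOR of data positions = 0⊕1⊕0⊕1⊕1⊕0⊕0 = 1
Codeword: 100101010101100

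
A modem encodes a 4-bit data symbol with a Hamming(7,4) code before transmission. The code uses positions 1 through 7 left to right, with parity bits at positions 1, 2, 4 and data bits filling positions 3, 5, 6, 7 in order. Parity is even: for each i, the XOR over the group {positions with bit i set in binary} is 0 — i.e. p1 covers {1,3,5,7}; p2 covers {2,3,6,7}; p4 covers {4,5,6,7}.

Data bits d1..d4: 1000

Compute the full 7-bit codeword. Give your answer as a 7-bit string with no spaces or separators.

Place data at non-parity positions: p1 p2 1 p4 0 0 0
p1 (pos 1,3,5,7): XOR of data positions = 1⊕0⊕0 = 1
p2 (pos 2,3,6,7): XOR of data positions = 1⊕0⊕0 = 1
p4 (pos 4,5,6,7): XOR of data positions = 0⊕0⊕0 = 0
Codeword: 1110000

1110000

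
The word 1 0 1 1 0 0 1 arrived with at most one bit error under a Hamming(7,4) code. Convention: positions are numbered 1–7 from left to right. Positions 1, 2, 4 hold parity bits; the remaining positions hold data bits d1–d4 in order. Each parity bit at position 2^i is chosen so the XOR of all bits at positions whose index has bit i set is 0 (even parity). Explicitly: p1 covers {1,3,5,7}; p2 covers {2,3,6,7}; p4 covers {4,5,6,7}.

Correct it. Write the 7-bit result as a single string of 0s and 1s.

s1 (pos 1,3,5,7): 1⊕1⊕0⊕1 = 1
s2 (pos 2,3,6,7): 0⊕1⊕0⊕1 = 0
s4 (pos 4,5,6,7): 1⊕0⊕0⊕1 = 0
Syndrome s4…s1 = 001 → error at position 1.
Flip position 1: 1011001 → 0011001

0011001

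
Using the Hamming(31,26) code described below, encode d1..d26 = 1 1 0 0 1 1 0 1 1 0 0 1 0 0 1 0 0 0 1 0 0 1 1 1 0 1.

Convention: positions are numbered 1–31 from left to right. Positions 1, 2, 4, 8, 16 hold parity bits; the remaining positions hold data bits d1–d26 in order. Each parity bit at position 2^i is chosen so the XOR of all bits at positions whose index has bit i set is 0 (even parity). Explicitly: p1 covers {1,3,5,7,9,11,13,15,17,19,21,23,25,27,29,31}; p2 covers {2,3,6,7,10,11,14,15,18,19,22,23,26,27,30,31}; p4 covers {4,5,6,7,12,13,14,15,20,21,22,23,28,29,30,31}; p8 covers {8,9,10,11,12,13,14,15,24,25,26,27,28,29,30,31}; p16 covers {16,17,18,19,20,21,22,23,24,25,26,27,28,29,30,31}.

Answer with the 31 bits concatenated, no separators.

Place data at non-parity positions: p1 p2 1 p4 1 0 0 p8 1 1 0 1 1 0 0 p16 1 0 0 1 0 0 0 1 0 0 1 1 1 0 1
p1 (pos 1,3,5,7,9,11,13,15,17,19,21,23,25,27,29,31): XOR of data positions = 1⊕1⊕0⊕1⊕0⊕1⊕0⊕1⊕0⊕0⊕0⊕0⊕1⊕1⊕1 = 0
p2 (pos 2,3,6,7,10,11,14,15,18,19,22,23,26,27,30,31): XOR of data positions = 1⊕0⊕0⊕1⊕0⊕0⊕0⊕0⊕0⊕0⊕0⊕0⊕1⊕0⊕1 = 0
p4 (pos 4,5,6,7,12,13,14,15,20,21,22,23,28,29,30,31): XOR of data positions = 1⊕0⊕0⊕1⊕1⊕0⊕0⊕1⊕0⊕0⊕0⊕1⊕1⊕0⊕1 = 1
p8 (pos 8,9,10,11,12,13,14,15,24,25,26,27,28,29,30,31): XOR of data positions = 1⊕1⊕0⊕1⊕1⊕0⊕0⊕1⊕0⊕0⊕1⊕1⊕1⊕0⊕1 = 1
p16 (pos 16,17,18,19,20,21,22,23,24,25,26,27,28,29,30,31): XOR of data positions = 1⊕0⊕0⊕1⊕0⊕0⊕0⊕1⊕0⊕0⊕1⊕1⊕1⊕0⊕1 = 1
Codeword: 0011100111011001100100010011101

0011100111011001100100010011101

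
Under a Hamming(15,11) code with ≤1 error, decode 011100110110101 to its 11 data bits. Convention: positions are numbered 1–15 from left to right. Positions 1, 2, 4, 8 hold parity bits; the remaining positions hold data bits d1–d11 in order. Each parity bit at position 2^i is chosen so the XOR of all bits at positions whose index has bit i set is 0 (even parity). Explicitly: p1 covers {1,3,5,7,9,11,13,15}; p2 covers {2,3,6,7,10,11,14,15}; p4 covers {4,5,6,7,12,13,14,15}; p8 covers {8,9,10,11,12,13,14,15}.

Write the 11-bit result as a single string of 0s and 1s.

10011110101

s1 (pos 1,3,5,7,9,11,13,15): 0⊕1⊕0⊕1⊕0⊕1⊕1⊕1 = 1
s2 (pos 2,3,6,7,10,11,14,15): 1⊕1⊕0⊕1⊕1⊕1⊕0⊕1 = 0
s4 (pos 4,5,6,7,12,13,14,15): 1⊕0⊕0⊕1⊕0⊕1⊕0⊕1 = 0
s8 (pos 8,9,10,11,12,13,14,15): 1⊕0⊕1⊕1⊕0⊕1⊕0⊕1 = 1
Syndrome s8…s1 = 1001 → error at position 9.
Flip position 9: 011100110110101 → 011100111110101
Read data bits from positions 3,5,6,7,9,10,11,12,13,14,15: 10011110101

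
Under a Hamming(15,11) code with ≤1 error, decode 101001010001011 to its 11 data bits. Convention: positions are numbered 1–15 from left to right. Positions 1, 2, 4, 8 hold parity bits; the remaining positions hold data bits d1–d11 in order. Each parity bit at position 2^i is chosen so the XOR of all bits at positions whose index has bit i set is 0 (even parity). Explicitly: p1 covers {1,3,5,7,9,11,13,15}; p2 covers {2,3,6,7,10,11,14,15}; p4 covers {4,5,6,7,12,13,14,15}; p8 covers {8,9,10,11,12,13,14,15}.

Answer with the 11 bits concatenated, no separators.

s1 (pos 1,3,5,7,9,11,13,15): 1⊕1⊕0⊕0⊕0⊕0⊕0⊕1 = 1
s2 (pos 2,3,6,7,10,11,14,15): 0⊕1⊕1⊕0⊕0⊕0⊕1⊕1 = 0
s4 (pos 4,5,6,7,12,13,14,15): 0⊕0⊕1⊕0⊕1⊕0⊕1⊕1 = 0
s8 (pos 8,9,10,11,12,13,14,15): 1⊕0⊕0⊕0⊕1⊕0⊕1⊕1 = 0
Syndrome s8…s1 = 0001 → error at position 1.
Flip position 1: 101001010001011 → 001001010001011
Read data bits from positions 3,5,6,7,9,10,11,12,13,14,15: 10100001011

10100001011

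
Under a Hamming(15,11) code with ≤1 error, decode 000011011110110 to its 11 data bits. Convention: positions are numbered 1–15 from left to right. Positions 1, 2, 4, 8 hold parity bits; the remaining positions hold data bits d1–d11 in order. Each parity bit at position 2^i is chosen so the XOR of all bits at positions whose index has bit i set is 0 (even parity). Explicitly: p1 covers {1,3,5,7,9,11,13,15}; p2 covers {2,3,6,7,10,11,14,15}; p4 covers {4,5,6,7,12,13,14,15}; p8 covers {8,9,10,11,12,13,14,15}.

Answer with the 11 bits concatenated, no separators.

s1 (pos 1,3,5,7,9,11,13,15): 0⊕0⊕1⊕0⊕1⊕1⊕1⊕0 = 0
s2 (pos 2,3,6,7,10,11,14,15): 0⊕0⊕1⊕0⊕1⊕1⊕1⊕0 = 0
s4 (pos 4,5,6,7,12,13,14,15): 0⊕1⊕1⊕0⊕0⊕1⊕1⊕0 = 0
s8 (pos 8,9,10,11,12,13,14,15): 1⊕1⊕1⊕1⊕0⊕1⊕1⊕0 = 0
Syndrome s8…s1 = 0000 → no error.
Read data bits from positions 3,5,6,7,9,10,11,12,13,14,15: 01101110110

01101110110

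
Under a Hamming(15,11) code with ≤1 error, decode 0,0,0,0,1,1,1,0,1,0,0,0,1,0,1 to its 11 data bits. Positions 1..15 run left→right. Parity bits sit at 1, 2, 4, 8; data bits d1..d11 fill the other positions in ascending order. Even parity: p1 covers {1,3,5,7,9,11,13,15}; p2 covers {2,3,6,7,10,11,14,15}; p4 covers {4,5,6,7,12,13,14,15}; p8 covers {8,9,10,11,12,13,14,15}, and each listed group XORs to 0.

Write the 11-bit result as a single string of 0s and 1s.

s1 (pos 1,3,5,7,9,11,13,15): 0⊕0⊕1⊕1⊕1⊕0⊕1⊕1 = 1
s2 (pos 2,3,6,7,10,11,14,15): 0⊕0⊕1⊕1⊕0⊕0⊕0⊕1 = 1
s4 (pos 4,5,6,7,12,13,14,15): 0⊕1⊕1⊕1⊕0⊕1⊕0⊕1 = 1
s8 (pos 8,9,10,11,12,13,14,15): 0⊕1⊕0⊕0⊕0⊕1⊕0⊕1 = 1
Syndrome s8…s1 = 1111 → error at position 15.
Flip position 15: 000011101000101 → 000011101000100
Read data bits from positions 3,5,6,7,9,10,11,12,13,14,15: 01111000100

01111000100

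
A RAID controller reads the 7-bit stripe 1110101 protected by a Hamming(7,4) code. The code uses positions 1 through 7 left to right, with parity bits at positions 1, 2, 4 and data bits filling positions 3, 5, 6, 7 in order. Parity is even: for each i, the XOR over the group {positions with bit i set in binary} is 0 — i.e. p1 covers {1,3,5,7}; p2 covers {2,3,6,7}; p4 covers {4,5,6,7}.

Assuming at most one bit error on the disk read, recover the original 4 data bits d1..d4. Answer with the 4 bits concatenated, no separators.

1101

s1 (pos 1,3,5,7): 1⊕1⊕1⊕1 = 0
s2 (pos 2,3,6,7): 1⊕1⊕0⊕1 = 1
s4 (pos 4,5,6,7): 0⊕1⊕0⊕1 = 0
Syndrome s4…s1 = 010 → error at position 2.
Flip position 2: 1110101 → 1010101
Read data bits from positions 3,5,6,7: 1101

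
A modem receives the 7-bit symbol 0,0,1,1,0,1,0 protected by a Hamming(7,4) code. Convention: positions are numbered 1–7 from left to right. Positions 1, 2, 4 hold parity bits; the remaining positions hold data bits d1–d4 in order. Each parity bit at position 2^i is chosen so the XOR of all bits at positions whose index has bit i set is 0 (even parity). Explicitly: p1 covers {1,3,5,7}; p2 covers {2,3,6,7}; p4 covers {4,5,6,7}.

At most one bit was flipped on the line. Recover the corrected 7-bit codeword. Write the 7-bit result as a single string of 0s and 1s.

1011010

s1 (pos 1,3,5,7): 0⊕1⊕0⊕0 = 1
s2 (pos 2,3,6,7): 0⊕1⊕1⊕0 = 0
s4 (pos 4,5,6,7): 1⊕0⊕1⊕0 = 0
Syndrome s4…s1 = 001 → error at position 1.
Flip position 1: 0011010 → 1011010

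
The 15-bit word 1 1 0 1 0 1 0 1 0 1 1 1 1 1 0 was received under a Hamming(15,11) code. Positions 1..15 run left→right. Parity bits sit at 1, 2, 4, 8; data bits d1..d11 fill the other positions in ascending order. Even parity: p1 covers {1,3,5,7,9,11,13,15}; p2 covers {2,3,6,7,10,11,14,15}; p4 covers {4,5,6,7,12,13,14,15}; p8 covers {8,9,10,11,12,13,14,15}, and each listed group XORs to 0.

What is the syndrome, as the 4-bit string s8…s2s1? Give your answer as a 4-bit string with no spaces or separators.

s1 (pos 1,3,5,7,9,11,13,15): 1⊕0⊕0⊕0⊕0⊕1⊕1⊕0 = 1
s2 (pos 2,3,6,7,10,11,14,15): 1⊕0⊕1⊕0⊕1⊕1⊕1⊕0 = 1
s4 (pos 4,5,6,7,12,13,14,15): 1⊕0⊕1⊕0⊕1⊕1⊕1⊕0 = 1
s8 (pos 8,9,10,11,12,13,14,15): 1⊕0⊕1⊕1⊕1⊕1⊕1⊕0 = 0
Syndrome s8…s1 = 0111 → error at position 7.

0111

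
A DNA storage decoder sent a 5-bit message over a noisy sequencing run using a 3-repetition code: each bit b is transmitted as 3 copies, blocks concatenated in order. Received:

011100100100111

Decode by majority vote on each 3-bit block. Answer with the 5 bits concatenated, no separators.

Block 1 (011): 2 ones → 1
Block 2 (100): 1 one → 0
Block 3 (100): 1 one → 0
Block 4 (100): 1 one → 0
Block 5 (111): 3 ones → 1

10001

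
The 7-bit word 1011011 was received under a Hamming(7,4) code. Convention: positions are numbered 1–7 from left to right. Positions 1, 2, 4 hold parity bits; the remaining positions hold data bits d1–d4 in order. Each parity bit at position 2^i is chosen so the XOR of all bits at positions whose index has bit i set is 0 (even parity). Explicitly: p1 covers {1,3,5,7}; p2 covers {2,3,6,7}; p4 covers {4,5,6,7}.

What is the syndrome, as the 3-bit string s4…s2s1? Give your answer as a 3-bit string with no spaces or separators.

s1 (pos 1,3,5,7): 1⊕1⊕0⊕1 = 1
s2 (pos 2,3,6,7): 0⊕1⊕1⊕1 = 1
s4 (pos 4,5,6,7): 1⊕0⊕1⊕1 = 1
Syndrome s4…s1 = 111 → error at position 7.

111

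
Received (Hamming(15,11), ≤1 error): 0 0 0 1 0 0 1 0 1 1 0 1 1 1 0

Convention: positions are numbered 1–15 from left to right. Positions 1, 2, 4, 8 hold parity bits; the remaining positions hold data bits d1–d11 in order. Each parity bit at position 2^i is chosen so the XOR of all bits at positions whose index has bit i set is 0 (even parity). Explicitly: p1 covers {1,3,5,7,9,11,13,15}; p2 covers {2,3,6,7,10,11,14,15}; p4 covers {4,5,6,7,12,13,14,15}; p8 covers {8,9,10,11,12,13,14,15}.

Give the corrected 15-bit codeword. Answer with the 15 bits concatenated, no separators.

s1 (pos 1,3,5,7,9,11,13,15): 0⊕0⊕0⊕1⊕1⊕0⊕1⊕0 = 1
s2 (pos 2,3,6,7,10,11,14,15): 0⊕0⊕0⊕1⊕1⊕0⊕1⊕0 = 1
s4 (pos 4,5,6,7,12,13,14,15): 1⊕0⊕0⊕1⊕1⊕1⊕1⊕0 = 1
s8 (pos 8,9,10,11,12,13,14,15): 0⊕1⊕1⊕0⊕1⊕1⊕1⊕0 = 1
Syndrome s8…s1 = 1111 → error at position 15.
Flip position 15: 000100101101110 → 000100101101111

000100101101111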